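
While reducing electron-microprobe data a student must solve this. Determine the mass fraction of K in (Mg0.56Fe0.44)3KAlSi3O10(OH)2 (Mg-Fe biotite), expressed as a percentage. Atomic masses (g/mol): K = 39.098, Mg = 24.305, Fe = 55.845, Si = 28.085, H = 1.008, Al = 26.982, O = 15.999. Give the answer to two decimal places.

8.52 mass %

M((Mg0.56Fe0.44)3KAlSi3O10(OH)2) = 458.887 g/mol.
K contributes 1 × 39.098 = 39.098 g per mole.
39.098/458.887 = 0.0852 → 8.52%.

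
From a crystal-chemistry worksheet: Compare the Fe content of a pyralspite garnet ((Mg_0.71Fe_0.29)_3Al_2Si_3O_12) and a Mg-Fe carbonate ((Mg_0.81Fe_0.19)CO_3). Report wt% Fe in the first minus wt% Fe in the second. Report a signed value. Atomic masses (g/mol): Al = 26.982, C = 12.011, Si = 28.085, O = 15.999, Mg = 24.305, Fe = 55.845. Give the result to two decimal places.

-0.47 percentage points

M((Mg_0.71Fe_0.29)_3Al_2Si_3O_12) = 430.562 g/mol, so wt% Fe = 48.585/430.562 × 100 = 11.28%.
M((Mg_0.81Fe_0.19)CO_3) = 90.306 g/mol, so wt% Fe = 10.611/90.306 × 100 = 11.75%.
11.28 − 11.75 = -0.47 pp.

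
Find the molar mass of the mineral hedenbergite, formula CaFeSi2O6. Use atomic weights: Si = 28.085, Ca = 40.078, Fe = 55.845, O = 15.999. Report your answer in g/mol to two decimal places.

The formula mass is the sum 1×40.078 + 1×55.845 + 2×28.085 + 6×15.999.

248.09 g/mol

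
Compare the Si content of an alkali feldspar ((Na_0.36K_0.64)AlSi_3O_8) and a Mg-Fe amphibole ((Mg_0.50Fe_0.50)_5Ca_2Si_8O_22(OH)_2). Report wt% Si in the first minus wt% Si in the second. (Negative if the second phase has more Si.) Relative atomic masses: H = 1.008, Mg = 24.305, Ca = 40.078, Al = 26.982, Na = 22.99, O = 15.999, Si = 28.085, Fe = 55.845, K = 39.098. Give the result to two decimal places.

First mineral: 84.255 g Si in 272.528 g formula = 30.92 wt% Si.
Second mineral: 224.680 g Si in 891.203 g formula = 25.21 wt% Si.
30.92% − 25.21% gives a difference of 5.71 percentage points.

5.71 percentage points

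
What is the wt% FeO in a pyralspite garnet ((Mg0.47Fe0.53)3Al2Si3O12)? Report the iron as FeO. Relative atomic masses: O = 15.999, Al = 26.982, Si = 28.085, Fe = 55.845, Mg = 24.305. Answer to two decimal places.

25.20 wt%

M((Mg0.47Fe0.53)3Al2Si3O12) = 453.271 g/mol; M(FeO) = 71.844 g/mol.
Moles FeO per formula unit = 1.59 Fe ÷ 1 = 1.5900.
FeO fraction = (1.5900 × 71.844) / 453.271 = 114.232/453.271 = 0.2520.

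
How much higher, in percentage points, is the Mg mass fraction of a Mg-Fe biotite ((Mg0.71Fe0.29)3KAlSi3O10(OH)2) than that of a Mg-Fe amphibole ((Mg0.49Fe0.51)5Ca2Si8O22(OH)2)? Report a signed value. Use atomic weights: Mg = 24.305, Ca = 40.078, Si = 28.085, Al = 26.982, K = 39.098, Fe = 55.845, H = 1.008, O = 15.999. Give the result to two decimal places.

First mineral: 51.770 g Mg in 444.694 g formula = 11.64 wt% Mg.
Second mineral: 59.547 g Mg in 892.780 g formula = 6.67 wt% Mg.
11.64% − 6.67% gives a difference of 4.97 percentage points.

4.97 percentage points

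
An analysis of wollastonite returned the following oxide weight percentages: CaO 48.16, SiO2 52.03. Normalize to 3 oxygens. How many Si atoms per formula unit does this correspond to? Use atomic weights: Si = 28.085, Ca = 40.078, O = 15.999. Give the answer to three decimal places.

CaO (M=56.077): mol = 0.85882; Ca = 0.85882, O = 0.85882.
SiO2 (M=60.083): mol = 0.86597; Si = 0.86597, O = 1.73194.
ΣO = 2.59076; factor = 3/ΣO = 1.15796.
Si apfu = 0.86597 × 1.15796 = 1.003.

1.003 Si apfu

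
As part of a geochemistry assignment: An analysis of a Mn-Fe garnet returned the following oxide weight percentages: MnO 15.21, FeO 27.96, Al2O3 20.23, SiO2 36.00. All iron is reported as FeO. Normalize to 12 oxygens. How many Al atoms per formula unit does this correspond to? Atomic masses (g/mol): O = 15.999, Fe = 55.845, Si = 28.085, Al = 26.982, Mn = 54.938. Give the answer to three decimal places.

1.986 Al apfu

MnO (M=70.937): mol = 0.21442; Mn = 0.21442, O = 0.21442.
FeO (M=71.844): mol = 0.38918; Fe = 0.38918, O = 0.38918.
Al2O3 (M=101.961): mol = 0.19841; Al = 0.39682, O = 0.59523.
SiO2 (M=60.083): mol = 0.59917; Si = 0.59917, O = 1.19834.
ΣO = 2.39717; factor = 12/ΣO = 5.00590.
Al apfu = 0.39682 × 5.00590 = 1.986.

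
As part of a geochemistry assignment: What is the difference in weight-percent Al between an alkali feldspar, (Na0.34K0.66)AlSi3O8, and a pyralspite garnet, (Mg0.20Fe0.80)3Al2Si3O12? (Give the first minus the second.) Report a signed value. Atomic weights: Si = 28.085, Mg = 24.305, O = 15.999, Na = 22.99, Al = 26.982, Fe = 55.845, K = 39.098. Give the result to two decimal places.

-1.38 percentage points

M((Na0.34K0.66)AlSi3O8) = 272.850 g/mol, so wt% Al = 26.982/272.850 × 100 = 9.89%.
M((Mg0.20Fe0.80)3Al2Si3O12) = 478.818 g/mol, so wt% Al = 53.964/478.818 × 100 = 11.27%.
9.89 − 11.27 = -1.38 pp.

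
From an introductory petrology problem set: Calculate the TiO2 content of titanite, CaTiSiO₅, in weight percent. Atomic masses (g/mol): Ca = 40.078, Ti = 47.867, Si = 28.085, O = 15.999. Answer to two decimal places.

Molar mass of CaTiSiO₅ = 1*40.078 + 1*47.867 + 1*28.085 + 5*15.999 = 196.025 g/mol.
Each formula unit contains 1 Ti, equivalent to 1/1 = 1.0000 mol TiO2.
M(TiO2) = 1×47.867 + 2×15.999 = 79.865 g/mol.
Mass of TiO2 per formula unit = 1.0000 × 79.865 = 79.865 g.
TiO2 wt% = 79.865 / 196.025 × 100 = 40.74%.

40.74 wt%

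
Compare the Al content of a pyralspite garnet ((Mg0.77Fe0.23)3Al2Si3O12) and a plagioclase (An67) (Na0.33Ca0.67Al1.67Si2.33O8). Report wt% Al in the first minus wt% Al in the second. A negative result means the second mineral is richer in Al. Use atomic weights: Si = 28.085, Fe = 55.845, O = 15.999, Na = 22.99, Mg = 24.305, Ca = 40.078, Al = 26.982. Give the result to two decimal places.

Al in (Mg0.77Fe0.23)3Al2Si3O12: molar mass 424.885 g/mol; 2×26.982 = 53.964 g → 12.70 wt%.
Al in Na0.33Ca0.67Al1.67Si2.33O8: molar mass 272.929 g/mol; 1.67×26.982 = 45.060 g → 16.51 wt%.
Difference = 12.70 − 16.51 = -3.81 percentage points.

-3.81 percentage points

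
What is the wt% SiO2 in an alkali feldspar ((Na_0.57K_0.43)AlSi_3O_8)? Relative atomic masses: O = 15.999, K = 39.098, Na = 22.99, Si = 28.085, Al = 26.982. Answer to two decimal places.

66.97 wt%

Formula mass = 269.145 g/mol.
3 Si → 3.0000 mol SiO2 per formula unit; M(SiO2) = 60.083, so SiO2 mass = 180.249 g.
180.249/269.145 × 100 = 66.97 wt%.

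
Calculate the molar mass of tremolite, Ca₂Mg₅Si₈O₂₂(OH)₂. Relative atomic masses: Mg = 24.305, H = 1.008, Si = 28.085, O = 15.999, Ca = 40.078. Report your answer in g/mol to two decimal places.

812.35 g/mol

M = 2×40.078 + 5×24.305 + 8×28.085 + 24×15.999 + 2×1.008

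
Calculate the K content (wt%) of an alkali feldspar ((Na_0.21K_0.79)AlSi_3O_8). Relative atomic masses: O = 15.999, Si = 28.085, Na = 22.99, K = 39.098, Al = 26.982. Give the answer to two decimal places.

M((Na_0.21K_0.79)AlSi_3O_8) = 274.944 g/mol.
K contributes 0.79 × 39.098 = 30.887 g per mole.
30.887/274.944 = 0.1123 → 11.23%.

11.23 wt%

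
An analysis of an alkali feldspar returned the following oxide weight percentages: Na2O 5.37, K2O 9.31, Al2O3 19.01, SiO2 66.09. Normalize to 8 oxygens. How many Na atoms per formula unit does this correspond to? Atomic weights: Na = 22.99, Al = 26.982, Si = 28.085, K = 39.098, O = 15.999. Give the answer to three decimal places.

Na2O: 5.37/61.979 = 0.08664 mol → 0.17328 mol Na, 0.08664 mol O.
K2O: 9.31/94.195 = 0.09884 mol → 0.19768 mol K, 0.09884 mol O.
Al2O3: 19.01/101.961 = 0.18644 mol → 0.37288 mol Al, 0.55932 mol O.
SiO2: 66.09/60.083 = 1.09998 mol → 1.09998 mol Si, 2.19996 mol O.
Total oxygen = 2.94476 mol. Normalization factor = 8/2.94476 = 2.71669.
Na per 8 O = 0.17328 × 2.71669 = 0.471.

0.471 Na apfu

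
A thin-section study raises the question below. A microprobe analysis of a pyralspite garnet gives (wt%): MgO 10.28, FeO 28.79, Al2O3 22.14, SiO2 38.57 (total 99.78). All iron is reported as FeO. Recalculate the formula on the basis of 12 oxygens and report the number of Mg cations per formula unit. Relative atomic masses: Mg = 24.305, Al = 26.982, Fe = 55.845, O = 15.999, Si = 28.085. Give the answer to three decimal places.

10.28 wt% MgO ÷ 40.304 g/mol = 0.25506 mol, giving 0.25506 Mg and 0.25506 O.
28.79 wt% FeO ÷ 71.844 g/mol = 0.40073 mol, giving 0.40073 Fe and 0.40073 O.
22.14 wt% Al2O3 ÷ 101.961 g/mol = 0.21714 mol, giving 0.43428 Al and 0.65142 O.
38.57 wt% SiO2 ÷ 60.083 g/mol = 0.64195 mol, giving 0.64195 Si and 1.28390 O.
Oxygen sums to 2.59111; scaling by 12/2.59111 = 4.63122 puts the formula on 12 O.
Mg: 0.25506 × 4.63122 = 1.181 atoms per formula unit.

1.181 Mg apfu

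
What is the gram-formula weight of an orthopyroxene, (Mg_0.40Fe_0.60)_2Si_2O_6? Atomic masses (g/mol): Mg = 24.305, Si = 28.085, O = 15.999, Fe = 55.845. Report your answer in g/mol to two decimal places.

238.62 g/mol

Mg: 0.80 × 24.305 = 19.4440
Fe: 1.20 × 55.845 = 67.0140
Si: 2 × 28.085 = 56.1700
O: 6 × 15.999 = 95.9940
Summing the contributions gives the formula mass.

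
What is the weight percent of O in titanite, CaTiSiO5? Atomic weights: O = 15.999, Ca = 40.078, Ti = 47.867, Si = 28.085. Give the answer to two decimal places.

Formula mass = 1·40.078 + 1·47.867 + 1·28.085 + 5·15.999 = 196.025 g/mol, of which 79.995 g is O.
So O makes up 79.995/196.025 = 0.4081 of the mass, i.e. 40.81%.

40.81 mass %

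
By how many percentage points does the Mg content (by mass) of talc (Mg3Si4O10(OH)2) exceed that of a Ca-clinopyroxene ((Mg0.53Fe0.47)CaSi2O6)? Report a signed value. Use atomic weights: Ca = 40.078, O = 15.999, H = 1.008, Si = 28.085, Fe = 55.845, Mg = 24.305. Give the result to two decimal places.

13.66 percentage points

Mg in Mg3Si4O10(OH)2: molar mass 379.259 g/mol; 3×24.305 = 72.915 g → 19.23 wt%.
Mg in (Mg0.53Fe0.47)CaSi2O6: molar mass 231.371 g/mol; 0.53×24.305 = 12.882 g → 5.57 wt%.
Difference = 19.23 − 5.57 = 13.66 percentage points.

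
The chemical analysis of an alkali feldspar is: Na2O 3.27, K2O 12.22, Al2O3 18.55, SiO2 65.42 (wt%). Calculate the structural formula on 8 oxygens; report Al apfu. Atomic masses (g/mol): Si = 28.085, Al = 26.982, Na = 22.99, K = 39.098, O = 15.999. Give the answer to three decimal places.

1.002 Al apfu

Na2O (M=61.979): mol = 0.05276; Na = 0.10552, O = 0.05276.
K2O (M=94.195): mol = 0.12973; K = 0.25946, O = 0.12973.
Al2O3 (M=101.961): mol = 0.18193; Al = 0.36386, O = 0.54579.
SiO2 (M=60.083): mol = 1.08883; Si = 1.08883, O = 2.17766.
ΣO = 2.90594; factor = 8/ΣO = 2.75298.
Al apfu = 0.36386 × 2.75298 = 1.002.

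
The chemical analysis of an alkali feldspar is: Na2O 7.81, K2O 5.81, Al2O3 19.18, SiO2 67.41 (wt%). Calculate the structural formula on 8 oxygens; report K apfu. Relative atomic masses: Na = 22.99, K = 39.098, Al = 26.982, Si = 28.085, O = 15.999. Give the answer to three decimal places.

Na2O (M=61.979): mol = 0.12601; Na = 0.25202, O = 0.12601.
K2O (M=94.195): mol = 0.06168; K = 0.12336, O = 0.06168.
Al2O3 (M=101.961): mol = 0.18811; Al = 0.37622, O = 0.56433.
SiO2 (M=60.083): mol = 1.12195; Si = 1.12195, O = 2.24390.
ΣO = 2.99592; factor = 8/ΣO = 2.67030.
K apfu = 0.12336 × 2.67030 = 0.329.

0.329 K apfu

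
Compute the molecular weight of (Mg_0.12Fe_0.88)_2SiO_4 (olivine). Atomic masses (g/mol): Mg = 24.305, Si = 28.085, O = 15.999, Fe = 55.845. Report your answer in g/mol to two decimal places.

196.20 g/mol

M = 0.24×24.305 + 1.76×55.845 + 1×28.085 + 4×15.999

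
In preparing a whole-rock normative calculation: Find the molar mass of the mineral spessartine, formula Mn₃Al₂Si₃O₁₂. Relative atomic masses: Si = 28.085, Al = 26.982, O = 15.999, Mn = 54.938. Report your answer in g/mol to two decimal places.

Mn: 3 × 54.938 = 164.8140
Al: 2 × 26.982 = 53.9640
Si: 3 × 28.085 = 84.2550
O: 12 × 15.999 = 191.9880
Summing the contributions gives the formula mass.

495.02 g/mol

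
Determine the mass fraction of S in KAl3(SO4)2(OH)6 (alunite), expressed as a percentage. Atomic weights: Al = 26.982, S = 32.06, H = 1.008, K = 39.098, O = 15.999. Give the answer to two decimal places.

M(KAl3(SO4)2(OH)6) = 414.198 g/mol.
S contributes 2 × 32.06 = 64.120 g per mole.
64.120/414.198 = 0.1548 → 15.48%.

15.48 weight percent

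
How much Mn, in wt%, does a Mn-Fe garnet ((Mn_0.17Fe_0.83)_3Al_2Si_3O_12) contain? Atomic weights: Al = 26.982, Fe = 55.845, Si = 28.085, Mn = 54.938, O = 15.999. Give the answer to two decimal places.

5.63 wt%

Molar mass of (Mn_0.17Fe_0.83)_3Al_2Si_3O_12: 0.51·54.938 + 2.49·55.845 + 2·26.982 + 3·28.085 + 12·15.999 = 497.279 g/mol.
Mass of Mn per formula unit: 0.51 × 54.938 = 28.018 g.
Weight fraction Mn = 28.018 / 497.279 = 0.0563.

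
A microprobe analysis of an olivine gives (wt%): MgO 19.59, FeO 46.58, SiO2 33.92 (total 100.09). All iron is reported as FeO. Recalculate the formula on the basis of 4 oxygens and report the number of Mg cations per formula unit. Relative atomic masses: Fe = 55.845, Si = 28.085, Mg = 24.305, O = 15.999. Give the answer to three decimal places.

0.859 Mg apfu

19.59 wt% MgO ÷ 40.304 g/mol = 0.48606 mol, giving 0.48606 Mg and 0.48606 O.
46.58 wt% FeO ÷ 71.844 g/mol = 0.64835 mol, giving 0.64835 Fe and 0.64835 O.
33.92 wt% SiO2 ÷ 60.083 g/mol = 0.56455 mol, giving 0.56455 Si and 1.12910 O.
Oxygen sums to 2.26351; scaling by 4/2.26351 = 1.76717 puts the formula on 4 O.
Mg: 0.48606 × 1.76717 = 0.859 atoms per formula unit.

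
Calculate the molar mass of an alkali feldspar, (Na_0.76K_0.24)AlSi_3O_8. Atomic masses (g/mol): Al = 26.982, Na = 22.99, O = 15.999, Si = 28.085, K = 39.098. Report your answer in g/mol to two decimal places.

266.08 g/mol

M = 0.76*22.99 + 0.24*39.098 + 1*26.982 + 3*28.085 + 8*15.999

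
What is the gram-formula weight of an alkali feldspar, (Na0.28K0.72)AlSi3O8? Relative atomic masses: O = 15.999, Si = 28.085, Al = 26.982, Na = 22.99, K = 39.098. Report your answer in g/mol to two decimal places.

273.82 g/mol

Na: 0.28 × 22.99 = 6.4372
K: 0.72 × 39.098 = 28.1506
Al: 1 × 26.982 = 26.9820
Si: 3 × 28.085 = 84.2550
O: 8 × 15.999 = 127.9920
Summing the contributions gives the formula mass.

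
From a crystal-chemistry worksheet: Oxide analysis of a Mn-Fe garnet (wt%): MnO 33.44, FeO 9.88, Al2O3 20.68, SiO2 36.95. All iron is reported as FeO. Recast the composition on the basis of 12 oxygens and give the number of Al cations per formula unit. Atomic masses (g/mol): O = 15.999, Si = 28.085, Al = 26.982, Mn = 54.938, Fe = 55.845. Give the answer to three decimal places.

33.44 wt% MnO ÷ 70.937 g/mol = 0.47140 mol, giving 0.47140 Mn and 0.47140 O.
9.88 wt% FeO ÷ 71.844 g/mol = 0.13752 mol, giving 0.13752 Fe and 0.13752 O.
20.68 wt% Al2O3 ÷ 101.961 g/mol = 0.20282 mol, giving 0.40564 Al and 0.60846 O.
36.95 wt% SiO2 ÷ 60.083 g/mol = 0.61498 mol, giving 0.61498 Si and 1.22996 O.
Oxygen sums to 2.44734; scaling by 12/2.44734 = 4.90328 puts the formula on 12 O.
Al: 0.40564 × 4.90328 = 1.989 atoms per formula unit.

1.989 Al apfu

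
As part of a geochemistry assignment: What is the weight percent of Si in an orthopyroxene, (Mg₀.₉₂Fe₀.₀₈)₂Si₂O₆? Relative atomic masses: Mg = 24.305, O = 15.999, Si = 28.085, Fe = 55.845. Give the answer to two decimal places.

27.29 weight percent

Molar mass of (Mg₀.₉₂Fe₀.₀₈)₂Si₂O₆: 1.84*24.305 + 0.16*55.845 + 2*28.085 + 6*15.999 = 205.820 g/mol.
Mass of Si per formula unit: 2 × 28.085 = 56.170 g.
Weight fraction Si = 56.170 / 205.820 = 0.2729.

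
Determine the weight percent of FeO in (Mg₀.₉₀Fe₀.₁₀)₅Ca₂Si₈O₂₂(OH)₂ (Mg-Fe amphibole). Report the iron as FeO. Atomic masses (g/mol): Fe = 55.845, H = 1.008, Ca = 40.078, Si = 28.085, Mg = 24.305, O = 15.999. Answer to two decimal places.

Formula mass = 828.123 g/mol.
0.50 Fe → 0.5000 mol FeO per formula unit; M(FeO) = 71.844, so FeO mass = 35.922 g.
35.922/828.123 × 100 = 4.34 wt%.

4.34 wt%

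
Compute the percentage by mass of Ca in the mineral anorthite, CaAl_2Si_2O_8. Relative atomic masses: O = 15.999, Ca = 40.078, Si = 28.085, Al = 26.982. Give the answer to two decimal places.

M(CaAl_2Si_2O_8) = 278.204 g/mol.
Ca contributes 1 × 40.078 = 40.078 g per mole.
40.078/278.204 = 0.1441 → 14.41%.

14.41 weight percent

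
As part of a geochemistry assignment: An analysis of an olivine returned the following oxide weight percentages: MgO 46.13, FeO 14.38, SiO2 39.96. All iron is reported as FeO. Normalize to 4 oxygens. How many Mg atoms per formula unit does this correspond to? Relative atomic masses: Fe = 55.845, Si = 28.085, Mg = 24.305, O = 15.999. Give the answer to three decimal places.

MgO (M=40.304): mol = 1.14455; Mg = 1.14455, O = 1.14455.
FeO (M=71.844): mol = 0.20016; Fe = 0.20016, O = 0.20016.
SiO2 (M=60.083): mol = 0.66508; Si = 0.66508, O = 1.33016.
ΣO = 2.67487; factor = 4/ΣO = 1.49540.
Mg apfu = 1.14455 × 1.49540 = 1.712.

1.712 Mg apfu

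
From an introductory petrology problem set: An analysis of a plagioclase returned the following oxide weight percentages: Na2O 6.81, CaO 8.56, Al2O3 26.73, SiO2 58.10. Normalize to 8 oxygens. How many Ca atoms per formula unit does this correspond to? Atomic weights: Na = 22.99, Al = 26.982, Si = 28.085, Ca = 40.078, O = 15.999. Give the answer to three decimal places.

0.409 Ca apfu

6.81 wt% Na2O ÷ 61.979 g/mol = 0.10988 mol, giving 0.21976 Na and 0.10988 O.
8.56 wt% CaO ÷ 56.077 g/mol = 0.15265 mol, giving 0.15265 Ca and 0.15265 O.
26.73 wt% Al2O3 ÷ 101.961 g/mol = 0.26216 mol, giving 0.52432 Al and 0.78648 O.
58.10 wt% SiO2 ÷ 60.083 g/mol = 0.96700 mol, giving 0.96700 Si and 1.93400 O.
Oxygen sums to 2.98301; scaling by 8/2.98301 = 2.68185 puts the formula on 8 O.
Ca: 0.15265 × 2.68185 = 0.409 atoms per formula unit.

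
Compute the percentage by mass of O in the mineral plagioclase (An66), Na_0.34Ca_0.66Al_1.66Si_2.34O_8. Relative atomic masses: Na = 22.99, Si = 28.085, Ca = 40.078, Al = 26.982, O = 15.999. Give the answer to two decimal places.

Molar mass of Na_0.34Ca_0.66Al_1.66Si_2.34O_8: 0.34*22.99 + 0.66*40.078 + 1.66*26.982 + 2.34*28.085 + 8*15.999 = 272.769 g/mol.
Mass of O per formula unit: 8 × 15.999 = 127.992 g.
Weight fraction O = 127.992 / 272.769 = 0.4692.

46.92 weight percent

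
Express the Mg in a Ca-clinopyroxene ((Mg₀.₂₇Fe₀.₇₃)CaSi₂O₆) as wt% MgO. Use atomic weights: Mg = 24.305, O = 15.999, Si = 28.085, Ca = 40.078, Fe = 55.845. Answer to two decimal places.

Molar mass of (Mg₀.₂₇Fe₀.₇₃)CaSi₂O₆ = 0.27*24.305 + 0.73*55.845 + 1*40.078 + 2*28.085 + 6*15.999 = 239.571 g/mol.
Each formula unit contains 0.27 Mg, equivalent to 0.27/1 = 0.2700 mol MgO.
M(MgO) = 1×24.305 + 1×15.999 = 40.304 g/mol.
Mass of MgO per formula unit = 0.2700 × 40.304 = 10.882 g.
MgO wt% = 10.882 / 239.571 × 100 = 4.54%.

4.54 wt%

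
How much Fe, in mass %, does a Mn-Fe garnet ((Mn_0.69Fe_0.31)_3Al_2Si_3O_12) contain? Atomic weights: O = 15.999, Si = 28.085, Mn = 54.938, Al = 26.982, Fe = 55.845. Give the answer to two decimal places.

10.47 mass %

Molar mass of (Mn_0.69Fe_0.31)_3Al_2Si_3O_12: 2.07×54.938 + 0.93×55.845 + 2×26.982 + 3×28.085 + 12×15.999 = 495.865 g/mol.
Mass of Fe per formula unit: 0.93 × 55.845 = 51.936 g.
Weight fraction Fe = 51.936 / 495.865 = 0.1047.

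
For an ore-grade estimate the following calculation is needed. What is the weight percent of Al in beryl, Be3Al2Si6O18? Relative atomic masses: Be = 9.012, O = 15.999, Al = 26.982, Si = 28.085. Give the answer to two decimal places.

10.04 wt%

Molar mass of Be3Al2Si6O18: 3×9.012 + 2×26.982 + 6×28.085 + 18×15.999 = 537.492 g/mol.
Mass of Al per formula unit: 2 × 26.982 = 53.964 g.
Weight fraction Al = 53.964 / 537.492 = 0.1004.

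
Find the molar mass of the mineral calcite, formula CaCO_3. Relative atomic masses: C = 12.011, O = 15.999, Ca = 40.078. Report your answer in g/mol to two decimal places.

100.09 g/mol

The formula mass is the sum 1*40.078 + 1*12.011 + 3*15.999.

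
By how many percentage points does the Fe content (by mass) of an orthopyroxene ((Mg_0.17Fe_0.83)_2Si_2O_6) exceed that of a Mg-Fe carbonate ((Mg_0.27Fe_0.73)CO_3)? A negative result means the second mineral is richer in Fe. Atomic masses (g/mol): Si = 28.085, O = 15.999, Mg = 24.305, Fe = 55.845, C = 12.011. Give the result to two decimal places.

-1.36 percentage points

First mineral: 92.703 g Fe in 253.130 g formula = 36.62 wt% Fe.
Second mineral: 40.767 g Fe in 107.337 g formula = 37.98 wt% Fe.
36.62% − 37.98% gives a difference of -1.36 percentage points.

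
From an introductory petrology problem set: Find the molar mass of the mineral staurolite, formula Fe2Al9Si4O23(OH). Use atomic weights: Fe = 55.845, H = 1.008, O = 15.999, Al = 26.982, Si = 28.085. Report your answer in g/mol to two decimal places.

851.85 g/mol

M = 2×55.845 + 9×26.982 + 4×28.085 + 24×15.999 + 1×1.008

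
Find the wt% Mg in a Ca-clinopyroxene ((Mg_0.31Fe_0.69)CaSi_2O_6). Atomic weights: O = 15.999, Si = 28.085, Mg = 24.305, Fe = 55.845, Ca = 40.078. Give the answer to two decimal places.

Formula mass = 0.31×24.305 + 0.69×55.845 + 1×40.078 + 2×28.085 + 6×15.999 = 238.310 g/mol, of which 7.535 g is Mg.
So Mg makes up 7.535/238.310 = 0.0316 of the mass, i.e. 3.16%.

3.16 wt%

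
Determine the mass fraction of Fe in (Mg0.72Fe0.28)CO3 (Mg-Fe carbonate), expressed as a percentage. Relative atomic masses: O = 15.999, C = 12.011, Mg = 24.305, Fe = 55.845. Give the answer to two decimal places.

16.79 wt%

Molar mass of (Mg0.72Fe0.28)CO3: 0.72*24.305 + 0.28*55.845 + 1*12.011 + 3*15.999 = 93.144 g/mol.
Mass of Fe per formula unit: 0.28 × 55.845 = 15.637 g.
Weight fraction Fe = 15.637 / 93.144 = 0.1679.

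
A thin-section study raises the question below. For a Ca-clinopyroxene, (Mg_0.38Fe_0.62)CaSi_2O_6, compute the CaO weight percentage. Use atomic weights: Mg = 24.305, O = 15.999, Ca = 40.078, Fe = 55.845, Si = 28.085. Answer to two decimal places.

23.75 wt%

Formula mass = 236.102 g/mol.
1 Ca → 1.0000 mol CaO per formula unit; M(CaO) = 56.077, so CaO mass = 56.077 g.
56.077/236.102 × 100 = 23.75 wt%.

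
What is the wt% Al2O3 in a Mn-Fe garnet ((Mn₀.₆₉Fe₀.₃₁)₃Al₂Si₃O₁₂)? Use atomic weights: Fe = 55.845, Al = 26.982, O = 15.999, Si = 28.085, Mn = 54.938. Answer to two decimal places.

Formula mass = 495.865 g/mol.
2 Al → 1.0000 mol Al2O3 per formula unit; M(Al2O3) = 101.961, so Al2O3 mass = 101.961 g.
101.961/495.865 × 100 = 20.56 wt%.

20.56 wt%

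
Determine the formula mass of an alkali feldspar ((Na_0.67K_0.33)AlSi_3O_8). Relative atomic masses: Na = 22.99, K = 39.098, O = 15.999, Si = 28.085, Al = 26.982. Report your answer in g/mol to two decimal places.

267.53 g/mol

The formula mass is the sum 0.67(22.99) + 0.33(39.098) + 1(26.982) + 3(28.085) + 8(15.999).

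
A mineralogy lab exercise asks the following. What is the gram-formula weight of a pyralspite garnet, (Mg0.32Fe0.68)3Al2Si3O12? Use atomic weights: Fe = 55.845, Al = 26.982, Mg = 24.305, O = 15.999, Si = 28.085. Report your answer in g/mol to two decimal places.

467.46 g/mol

The formula mass is the sum 0.96*24.305 + 2.04*55.845 + 2*26.982 + 3*28.085 + 12*15.999.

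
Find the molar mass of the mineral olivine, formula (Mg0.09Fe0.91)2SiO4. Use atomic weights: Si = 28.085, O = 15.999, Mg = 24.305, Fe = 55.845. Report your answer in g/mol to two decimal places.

198.09 g/mol

M = 0.18*24.305 + 1.82*55.845 + 1*28.085 + 4*15.999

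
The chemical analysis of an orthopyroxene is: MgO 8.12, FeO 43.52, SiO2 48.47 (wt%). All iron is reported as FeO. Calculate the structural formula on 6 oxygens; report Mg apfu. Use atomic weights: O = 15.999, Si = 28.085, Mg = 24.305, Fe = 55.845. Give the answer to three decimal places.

MgO (M=40.304): mol = 0.20147; Mg = 0.20147, O = 0.20147.
FeO (M=71.844): mol = 0.60576; Fe = 0.60576, O = 0.60576.
SiO2 (M=60.083): mol = 0.80672; Si = 0.80672, O = 1.61344.
ΣO = 2.42067; factor = 6/ΣO = 2.47865.
Mg apfu = 0.20147 × 2.47865 = 0.499.

0.499 Mg apfu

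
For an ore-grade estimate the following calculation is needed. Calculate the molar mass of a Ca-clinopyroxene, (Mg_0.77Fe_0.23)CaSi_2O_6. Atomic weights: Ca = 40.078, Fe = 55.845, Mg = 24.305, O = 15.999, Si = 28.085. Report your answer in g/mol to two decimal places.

223.80 g/mol

M = 0.77×24.305 + 0.23×55.845 + 1×40.078 + 2×28.085 + 6×15.999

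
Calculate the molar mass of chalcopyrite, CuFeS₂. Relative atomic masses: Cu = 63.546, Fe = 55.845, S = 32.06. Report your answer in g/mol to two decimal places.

183.51 g/mol

The formula mass is the sum 1(63.546) + 1(55.845) + 2(32.06).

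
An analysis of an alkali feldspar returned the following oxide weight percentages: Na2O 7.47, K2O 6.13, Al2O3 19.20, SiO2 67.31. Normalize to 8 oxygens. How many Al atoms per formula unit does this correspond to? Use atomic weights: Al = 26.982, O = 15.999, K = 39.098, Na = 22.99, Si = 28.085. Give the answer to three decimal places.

1.007 Al apfu

Na2O (M=61.979): mol = 0.12052; Na = 0.24104, O = 0.12052.
K2O (M=94.195): mol = 0.06508; K = 0.13016, O = 0.06508.
Al2O3 (M=101.961): mol = 0.18831; Al = 0.37662, O = 0.56493.
SiO2 (M=60.083): mol = 1.12028; Si = 1.12028, O = 2.24056.
ΣO = 2.99109; factor = 8/ΣO = 2.67461.
Al apfu = 0.37662 × 2.67461 = 1.007.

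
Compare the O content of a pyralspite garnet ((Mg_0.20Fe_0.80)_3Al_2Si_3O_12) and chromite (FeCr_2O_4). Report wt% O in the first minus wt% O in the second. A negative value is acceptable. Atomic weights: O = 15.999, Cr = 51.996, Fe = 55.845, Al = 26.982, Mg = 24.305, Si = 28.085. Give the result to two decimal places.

11.51 percentage points

M((Mg_0.20Fe_0.80)_3Al_2Si_3O_12) = 478.818 g/mol, so wt% O = 191.988/478.818 × 100 = 40.10%.
M(FeCr_2O_4) = 223.833 g/mol, so wt% O = 63.996/223.833 × 100 = 28.59%.
40.10 − 28.59 = 11.51 pp.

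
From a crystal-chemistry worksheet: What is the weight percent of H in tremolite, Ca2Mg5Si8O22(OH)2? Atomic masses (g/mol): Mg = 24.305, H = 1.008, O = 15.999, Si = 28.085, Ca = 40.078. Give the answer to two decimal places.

Formula mass = 2×40.078 + 5×24.305 + 8×28.085 + 24×15.999 + 2×1.008 = 812.353 g/mol, of which 2.016 g is H.
So H makes up 2.016/812.353 = 0.0025 of the mass, i.e. 0.25%.

0.25 wt%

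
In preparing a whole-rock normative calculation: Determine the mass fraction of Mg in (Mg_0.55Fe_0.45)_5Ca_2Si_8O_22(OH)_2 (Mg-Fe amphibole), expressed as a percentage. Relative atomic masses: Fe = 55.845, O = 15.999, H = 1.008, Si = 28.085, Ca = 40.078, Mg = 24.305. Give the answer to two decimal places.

Molar mass of (Mg_0.55Fe_0.45)_5Ca_2Si_8O_22(OH)_2: 2.75*24.305 + 2.25*55.845 + 2*40.078 + 8*28.085 + 24*15.999 + 2*1.008 = 883.318 g/mol.
Mass of Mg per formula unit: 2.75 × 24.305 = 66.839 g.
Weight fraction Mg = 66.839 / 883.318 = 0.0757.

7.57 weight percent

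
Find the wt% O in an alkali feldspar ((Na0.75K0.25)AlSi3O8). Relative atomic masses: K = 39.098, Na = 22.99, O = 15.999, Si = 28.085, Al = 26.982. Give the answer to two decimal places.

Formula mass = 0.75·22.99 + 0.25·39.098 + 1·26.982 + 3·28.085 + 8·15.999 = 266.246 g/mol, of which 127.992 g is O.
So O makes up 127.992/266.246 = 0.4807 of the mass, i.e. 48.07%.

48.07 weight percent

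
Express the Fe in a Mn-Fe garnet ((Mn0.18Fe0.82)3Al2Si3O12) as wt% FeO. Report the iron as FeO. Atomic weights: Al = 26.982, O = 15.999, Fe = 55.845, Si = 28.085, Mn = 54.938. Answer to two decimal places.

35.54 wt%

M((Mn0.18Fe0.82)3Al2Si3O12) = 497.252 g/mol; M(FeO) = 71.844 g/mol.
Moles FeO per formula unit = 2.46 Fe ÷ 1 = 2.4600.
FeO fraction = (2.4600 × 71.844) / 497.252 = 176.736/497.252 = 0.3554.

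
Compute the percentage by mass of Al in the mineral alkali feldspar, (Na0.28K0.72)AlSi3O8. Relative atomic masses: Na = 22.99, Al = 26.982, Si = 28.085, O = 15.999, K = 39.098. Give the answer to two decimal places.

Formula mass = 0.28×22.99 + 0.72×39.098 + 1×26.982 + 3×28.085 + 8×15.999 = 273.817 g/mol, of which 26.982 g is Al.
So Al makes up 26.982/273.817 = 0.0985 of the mass, i.e. 9.85%.

9.85 mass %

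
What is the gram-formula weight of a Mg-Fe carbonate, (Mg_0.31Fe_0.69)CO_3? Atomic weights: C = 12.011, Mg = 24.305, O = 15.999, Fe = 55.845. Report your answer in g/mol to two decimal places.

M = 0.31×24.305 + 0.69×55.845 + 1×12.011 + 3×15.999

106.08 g/mol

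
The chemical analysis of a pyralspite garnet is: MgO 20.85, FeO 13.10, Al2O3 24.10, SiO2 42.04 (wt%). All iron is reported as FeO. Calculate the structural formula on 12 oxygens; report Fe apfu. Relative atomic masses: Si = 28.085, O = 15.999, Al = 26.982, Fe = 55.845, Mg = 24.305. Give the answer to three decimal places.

MgO: 20.85/40.304 = 0.51732 mol → 0.51732 mol Mg, 0.51732 mol O.
FeO: 13.10/71.844 = 0.18234 mol → 0.18234 mol Fe, 0.18234 mol O.
Al2O3: 24.10/101.961 = 0.23636 mol → 0.47272 mol Al, 0.70908 mol O.
SiO2: 42.04/60.083 = 0.69970 mol → 0.69970 mol Si, 1.39940 mol O.
Total oxygen = 2.80814 mol. Normalization factor = 12/2.80814 = 4.27329.
Fe per 12 O = 0.18234 × 4.27329 = 0.779.

0.779 Fe apfu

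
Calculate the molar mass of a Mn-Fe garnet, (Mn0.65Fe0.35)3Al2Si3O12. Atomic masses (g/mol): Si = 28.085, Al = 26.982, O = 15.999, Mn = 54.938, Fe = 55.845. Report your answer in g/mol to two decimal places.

M = 1.95·54.938 + 1.05·55.845 + 2·26.982 + 3·28.085 + 12·15.999

495.97 g/mol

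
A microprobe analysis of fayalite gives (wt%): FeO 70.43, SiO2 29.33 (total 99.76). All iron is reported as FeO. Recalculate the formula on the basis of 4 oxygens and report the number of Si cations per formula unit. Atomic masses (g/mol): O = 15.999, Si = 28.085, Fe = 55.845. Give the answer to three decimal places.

0.998 Si apfu

FeO (M=71.844): mol = 0.98032; Fe = 0.98032, O = 0.98032.
SiO2 (M=60.083): mol = 0.48816; Si = 0.48816, O = 0.97632.
ΣO = 1.95664; factor = 4/ΣO = 2.04432.
Si apfu = 0.48816 × 2.04432 = 0.998.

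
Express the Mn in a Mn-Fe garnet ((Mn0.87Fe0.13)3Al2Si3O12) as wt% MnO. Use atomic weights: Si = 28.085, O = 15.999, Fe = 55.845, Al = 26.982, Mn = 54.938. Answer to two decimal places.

M((Mn0.87Fe0.13)3Al2Si3O12) = 495.375 g/mol; M(MnO) = 70.937 g/mol.
Moles MnO per formula unit = 2.61 Mn ÷ 1 = 2.6100.
MnO fraction = (2.6100 × 70.937) / 495.375 = 185.146/495.375 = 0.3737.

37.37 wt%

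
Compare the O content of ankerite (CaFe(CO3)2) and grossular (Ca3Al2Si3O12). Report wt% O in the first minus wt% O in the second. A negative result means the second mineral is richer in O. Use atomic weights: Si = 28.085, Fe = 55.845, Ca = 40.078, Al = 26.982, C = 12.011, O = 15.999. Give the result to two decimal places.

1.83 percentage points

First mineral: 95.994 g O in 215.939 g formula = 44.45 wt% O.
Second mineral: 191.988 g O in 450.441 g formula = 42.62 wt% O.
44.45% − 42.62% gives a difference of 1.83 percentage points.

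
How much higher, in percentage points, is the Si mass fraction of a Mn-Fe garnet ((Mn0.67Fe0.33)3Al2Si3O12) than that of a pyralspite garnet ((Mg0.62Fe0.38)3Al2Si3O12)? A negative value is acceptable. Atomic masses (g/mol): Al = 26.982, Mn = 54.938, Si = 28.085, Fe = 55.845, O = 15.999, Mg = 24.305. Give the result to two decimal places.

M((Mn0.67Fe0.33)3Al2Si3O12) = 495.919 g/mol, so wt% Si = 84.255/495.919 × 100 = 16.99%.
M((Mg0.62Fe0.38)3Al2Si3O12) = 439.078 g/mol, so wt% Si = 84.255/439.078 × 100 = 19.19%.
16.99 − 19.19 = -2.20 pp.

-2.20 percentage points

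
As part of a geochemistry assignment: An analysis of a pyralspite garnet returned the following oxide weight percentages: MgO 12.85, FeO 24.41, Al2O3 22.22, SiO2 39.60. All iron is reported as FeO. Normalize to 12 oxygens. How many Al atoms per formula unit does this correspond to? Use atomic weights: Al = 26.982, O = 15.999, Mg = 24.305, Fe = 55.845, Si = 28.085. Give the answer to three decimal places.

MgO (M=40.304): mol = 0.31883; Mg = 0.31883, O = 0.31883.
FeO (M=71.844): mol = 0.33976; Fe = 0.33976, O = 0.33976.
Al2O3 (M=101.961): mol = 0.21793; Al = 0.43586, O = 0.65379.
SiO2 (M=60.083): mol = 0.65909; Si = 0.65909, O = 1.31818.
ΣO = 2.63056; factor = 12/ΣO = 4.56177.
Al apfu = 0.43586 × 4.56177 = 1.988.

1.988 Al apfu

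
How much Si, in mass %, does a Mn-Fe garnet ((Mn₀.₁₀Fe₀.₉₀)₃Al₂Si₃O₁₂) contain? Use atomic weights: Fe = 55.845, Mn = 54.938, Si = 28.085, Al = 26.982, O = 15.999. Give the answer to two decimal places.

16.94 mass %

M((Mn₀.₁₀Fe₀.₉₀)₃Al₂Si₃O₁₂) = 497.470 g/mol.
Si contributes 3 × 28.085 = 84.255 g per mole.
84.255/497.470 = 0.1694 → 16.94%.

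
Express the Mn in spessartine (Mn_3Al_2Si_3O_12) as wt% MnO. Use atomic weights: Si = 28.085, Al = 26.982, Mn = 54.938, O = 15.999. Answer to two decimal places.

M(Mn_3Al_2Si_3O_12) = 495.021 g/mol; M(MnO) = 70.937 g/mol.
Moles MnO per formula unit = 3 Mn ÷ 1 = 3.0000.
MnO fraction = (3.0000 × 70.937) / 495.021 = 212.811/495.021 = 0.4299.

42.99 wt%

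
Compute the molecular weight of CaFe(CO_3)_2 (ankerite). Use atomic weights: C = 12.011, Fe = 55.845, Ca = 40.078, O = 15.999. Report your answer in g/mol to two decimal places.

The formula mass is the sum 1×40.078 + 1×55.845 + 2×12.011 + 6×15.999.

215.94 g/mol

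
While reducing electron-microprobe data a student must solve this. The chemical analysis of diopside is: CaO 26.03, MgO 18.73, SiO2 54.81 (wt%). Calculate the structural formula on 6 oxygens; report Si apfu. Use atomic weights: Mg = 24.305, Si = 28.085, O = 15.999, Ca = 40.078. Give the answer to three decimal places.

CaO (M=56.077): mol = 0.46418; Ca = 0.46418, O = 0.46418.
MgO (M=40.304): mol = 0.46472; Mg = 0.46472, O = 0.46472.
SiO2 (M=60.083): mol = 0.91224; Si = 0.91224, O = 1.82448.
ΣO = 2.75338; factor = 6/ΣO = 2.17914.
Si apfu = 0.91224 × 2.17914 = 1.988.

1.988 Si apfu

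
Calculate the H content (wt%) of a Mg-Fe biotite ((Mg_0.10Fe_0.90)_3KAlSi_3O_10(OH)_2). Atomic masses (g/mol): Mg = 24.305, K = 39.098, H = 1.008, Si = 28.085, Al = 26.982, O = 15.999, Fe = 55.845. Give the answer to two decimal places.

0.40 wt%

Formula mass = 0.30·24.305 + 2.70·55.845 + 1·39.098 + 1·26.982 + 3·28.085 + 12·15.999 + 2·1.008 = 502.412 g/mol, of which 2.016 g is H.
So H makes up 2.016/502.412 = 0.0040 of the mass, i.e. 0.40%.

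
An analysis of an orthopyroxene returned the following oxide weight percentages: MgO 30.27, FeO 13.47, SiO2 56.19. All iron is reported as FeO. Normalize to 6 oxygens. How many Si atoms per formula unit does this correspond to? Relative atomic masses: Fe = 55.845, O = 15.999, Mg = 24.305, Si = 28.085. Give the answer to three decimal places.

MgO (M=40.304): mol = 0.75104; Mg = 0.75104, O = 0.75104.
FeO (M=71.844): mol = 0.18749; Fe = 0.18749, O = 0.18749.
SiO2 (M=60.083): mol = 0.93521; Si = 0.93521, O = 1.87042.
ΣO = 2.80895; factor = 6/ΣO = 2.13603.
Si apfu = 0.93521 × 2.13603 = 1.998.

1.998 Si apfu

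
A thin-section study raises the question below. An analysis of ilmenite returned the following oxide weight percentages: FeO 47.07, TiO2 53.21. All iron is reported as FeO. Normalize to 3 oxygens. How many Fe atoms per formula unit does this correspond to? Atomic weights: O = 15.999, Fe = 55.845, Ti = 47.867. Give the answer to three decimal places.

47.07 wt% FeO ÷ 71.844 g/mol = 0.65517 mol, giving 0.65517 Fe and 0.65517 O.
53.21 wt% TiO2 ÷ 79.865 g/mol = 0.66625 mol, giving 0.66625 Ti and 1.33250 O.
Oxygen sums to 1.98767; scaling by 3/1.98767 = 1.50930 puts the formula on 3 O.
Fe: 0.65517 × 1.50930 = 0.989 atoms per formula unit.

0.989 Fe apfu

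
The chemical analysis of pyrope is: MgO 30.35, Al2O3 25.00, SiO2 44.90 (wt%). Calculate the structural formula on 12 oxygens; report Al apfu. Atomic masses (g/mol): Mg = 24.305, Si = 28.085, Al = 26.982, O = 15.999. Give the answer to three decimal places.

MgO (M=40.304): mol = 0.75303; Mg = 0.75303, O = 0.75303.
Al2O3 (M=101.961): mol = 0.24519; Al = 0.49038, O = 0.73557.
SiO2 (M=60.083): mol = 0.74730; Si = 0.74730, O = 1.49460.
ΣO = 2.98320; factor = 12/ΣO = 4.02253.
Al apfu = 0.49038 × 4.02253 = 1.973.

1.973 Al apfu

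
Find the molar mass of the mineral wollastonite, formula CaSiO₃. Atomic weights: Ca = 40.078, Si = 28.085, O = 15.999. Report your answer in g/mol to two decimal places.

M = 1×40.078 + 1×28.085 + 3×15.999

116.16 g/mol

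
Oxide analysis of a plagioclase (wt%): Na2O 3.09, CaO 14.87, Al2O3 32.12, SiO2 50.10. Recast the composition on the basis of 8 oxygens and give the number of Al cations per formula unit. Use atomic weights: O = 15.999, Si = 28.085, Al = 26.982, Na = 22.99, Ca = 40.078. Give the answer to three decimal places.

Na2O (M=61.979): mol = 0.04986; Na = 0.09972, O = 0.04986.
CaO (M=56.077): mol = 0.26517; Ca = 0.26517, O = 0.26517.
Al2O3 (M=101.961): mol = 0.31502; Al = 0.63004, O = 0.94506.
SiO2 (M=60.083): mol = 0.83385; Si = 0.83385, O = 1.66770.
ΣO = 2.92779; factor = 8/ΣO = 2.73244.
Al apfu = 0.63004 × 2.73244 = 1.722.

1.722 Al apfu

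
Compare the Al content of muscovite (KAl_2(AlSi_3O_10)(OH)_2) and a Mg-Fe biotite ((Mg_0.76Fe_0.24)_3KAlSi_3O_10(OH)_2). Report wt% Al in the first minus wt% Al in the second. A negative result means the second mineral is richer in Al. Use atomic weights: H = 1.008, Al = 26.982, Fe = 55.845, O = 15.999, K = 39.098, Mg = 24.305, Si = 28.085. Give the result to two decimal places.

Al in KAl_2(AlSi_3O_10)(OH)_2: molar mass 398.303 g/mol; 3×26.982 = 80.946 g → 20.32 wt%.
Al in (Mg_0.76Fe_0.24)_3KAlSi_3O_10(OH)_2: molar mass 439.963 g/mol; 1×26.982 = 26.982 g → 6.13 wt%.
Difference = 20.32 − 6.13 = 14.19 percentage points.

14.19 percentage points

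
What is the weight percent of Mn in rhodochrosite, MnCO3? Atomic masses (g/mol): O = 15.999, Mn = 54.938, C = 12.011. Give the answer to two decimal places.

Formula mass = 1*54.938 + 1*12.011 + 3*15.999 = 114.946 g/mol, of which 54.938 g is Mn.
So Mn makes up 54.938/114.946 = 0.4779 of the mass, i.e. 47.79%.

47.79 weight percent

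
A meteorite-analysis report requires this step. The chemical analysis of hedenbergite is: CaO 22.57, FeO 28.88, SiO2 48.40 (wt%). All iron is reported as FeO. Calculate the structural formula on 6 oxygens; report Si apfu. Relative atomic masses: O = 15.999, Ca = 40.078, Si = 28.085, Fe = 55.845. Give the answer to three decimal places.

2.001 Si apfu

CaO: 22.57/56.077 = 0.40248 mol → 0.40248 mol Ca, 0.40248 mol O.
FeO: 28.88/71.844 = 0.40198 mol → 0.40198 mol Fe, 0.40198 mol O.
SiO2: 48.40/60.083 = 0.80555 mol → 0.80555 mol Si, 1.61110 mol O.
Total oxygen = 2.41556 mol. Normalization factor = 6/2.41556 = 2.48390.
Si per 6 O = 0.80555 × 2.48390 = 2.001.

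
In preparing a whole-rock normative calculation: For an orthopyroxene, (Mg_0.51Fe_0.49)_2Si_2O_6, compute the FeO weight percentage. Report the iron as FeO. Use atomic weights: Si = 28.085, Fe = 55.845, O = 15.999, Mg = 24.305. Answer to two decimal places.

Molar mass of (Mg_0.51Fe_0.49)_2Si_2O_6 = 1.02*24.305 + 0.98*55.845 + 2*28.085 + 6*15.999 = 231.683 g/mol.
Each formula unit contains 0.98 Fe, equivalent to 0.98/1 = 0.9800 mol FeO.
M(FeO) = 1×55.845 + 1×15.999 = 71.844 g/mol.
Mass of FeO per formula unit = 0.9800 × 71.844 = 70.407 g.
FeO wt% = 70.407 / 231.683 × 100 = 30.39%.

30.39 wt%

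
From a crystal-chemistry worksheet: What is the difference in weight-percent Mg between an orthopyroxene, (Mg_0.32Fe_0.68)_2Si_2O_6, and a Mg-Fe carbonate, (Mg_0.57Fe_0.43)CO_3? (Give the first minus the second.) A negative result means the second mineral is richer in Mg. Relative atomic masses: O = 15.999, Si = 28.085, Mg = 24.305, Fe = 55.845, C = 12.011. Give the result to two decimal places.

-7.77 percentage points

M((Mg_0.32Fe_0.68)_2Si_2O_6) = 243.668 g/mol, so wt% Mg = 15.555/243.668 × 100 = 6.38%.
M((Mg_0.57Fe_0.43)CO_3) = 97.875 g/mol, so wt% Mg = 13.854/97.875 × 100 = 14.15%.
6.38 − 14.15 = -7.77 pp.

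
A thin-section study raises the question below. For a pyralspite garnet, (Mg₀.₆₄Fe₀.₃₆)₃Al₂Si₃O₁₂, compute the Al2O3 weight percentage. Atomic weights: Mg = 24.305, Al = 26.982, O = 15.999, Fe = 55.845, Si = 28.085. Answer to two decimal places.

M((Mg₀.₆₄Fe₀.₃₆)₃Al₂Si₃O₁₂) = 437.185 g/mol; M(Al2O3) = 101.961 g/mol.
Moles Al2O3 per formula unit = 2 Al ÷ 2 = 1.0000.
Al2O3 fraction = (1.0000 × 101.961) / 437.185 = 101.961/437.185 = 0.2332.

23.32 wt%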